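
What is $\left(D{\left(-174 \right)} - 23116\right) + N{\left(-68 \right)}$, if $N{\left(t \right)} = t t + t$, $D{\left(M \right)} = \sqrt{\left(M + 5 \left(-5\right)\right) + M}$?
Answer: $-18560 + i \sqrt{373} \approx -18560.0 + 19.313 i$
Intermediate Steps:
$D{\left(M \right)} = \sqrt{-25 + 2 M}$ ($D{\left(M \right)} = \sqrt{\left(M - 25\right) + M} = \sqrt{\left(-25 + M\right) + M} = \sqrt{-25 + 2 M}$)
$N{\left(t \right)} = t + t^{2}$ ($N{\left(t \right)} = t^{2} + t = t + t^{2}$)
$\left(D{\left(-174 \right)} - 23116\right) + N{\left(-68 \right)} = \left(\sqrt{-25 + 2 \left(-174\right)} - 23116\right) - 68 \left(1 - 68\right) = \left(\sqrt{-25 - 348} - 23116\right) - -4556 = \left(\sqrt{-373} - 23116\right) + 4556 = \left(i \sqrt{373} - 23116\right) + 4556 = \left(-23116 + i \sqrt{373}\right) + 4556 = -18560 + i \sqrt{373}$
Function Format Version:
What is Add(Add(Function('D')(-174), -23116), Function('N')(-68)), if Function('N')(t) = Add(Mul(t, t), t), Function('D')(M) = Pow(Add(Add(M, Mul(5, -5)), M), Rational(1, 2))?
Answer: Add(-18560, Mul(I, Pow(373, Rational(1, 2)))) ≈ Add(-18560., Mul(19.313, I))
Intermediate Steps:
Function('D')(M) = Pow(Add(-25, Mul(2, M)), Rational(1, 2)) (Function('D')(M) = Pow(Add(Add(M, -25), M), Rational(1, 2)) = Pow(Add(Add(-25, M), M), Rational(1, 2)) = Pow(Add(-25, Mul(2, M)), Rational(1, 2)))
Function('N')(t) = Add(t, Pow(t, 2)) (Function('N')(t) = Add(Pow(t, 2), t) = Add(t, Pow(t, 2)))
Add(Add(Function('D')(-174), -23116), Function('N')(-68)) = Add(Add(Pow(Add(-25, Mul(2, -174)), Rational(1, 2)), -23116), Mul(-68, Add(1, -68))) = Add(Add(Pow(Add(-25, -348), Rational(1, 2)), -23116), Mul(-68, -67)) = Add(Add(Pow(-373, Rational(1, 2)), -23116), 4556) = Add(Add(Mul(I, Pow(373, Rational(1, 2))), -23116), 4556) = Add(Add(-23116, Mul(I, Pow(373, Rational(1, 2)))), 4556) = Add(-18560, Mul(I, Pow(373, Rational(1, 2))))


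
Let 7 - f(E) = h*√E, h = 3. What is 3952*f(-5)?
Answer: 27664 - 11856*I*√5 ≈ 27664.0 - 26511.0*I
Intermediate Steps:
f(E) = 7 - 3*√E
3952*f(-5) = 3952*(7 - 3*I*√5) = 27664 - 11856*I*√5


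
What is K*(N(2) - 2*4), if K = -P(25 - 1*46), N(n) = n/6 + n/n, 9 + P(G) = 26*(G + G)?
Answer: -7340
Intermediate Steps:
P(G) = -9 + 52*G (P(G) = -9 + 26*(G + G) = -9 + 26*(2*G) = -9 + 52*G)
N(n) = 1 + n/6 (N(n) = n*(⅙) + 1 = n/6 + 1 = 1 + n/6)
K = 1101 (K = -(-9 + 52*(25 - 1*46)) = -(-9 + 52*(25 - 46)) = -(-9 + 52*(-21)) = -(-9 - 1092) = -1*(-1101) = 1101)
K*(N(2) - 2*4) = 1101*((1 + (⅙)*2) - 2*4) = 1101*((1 + ⅓) - 8) = 1101*(4/3 - 8) = 1101*(-20/3) = -7340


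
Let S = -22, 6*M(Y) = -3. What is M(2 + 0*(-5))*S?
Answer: 11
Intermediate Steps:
M(Y) = -½ (M(Y) = (⅙)*(-3) = -½)
M(2 + 0*(-5))*S = -½*(-22) = 11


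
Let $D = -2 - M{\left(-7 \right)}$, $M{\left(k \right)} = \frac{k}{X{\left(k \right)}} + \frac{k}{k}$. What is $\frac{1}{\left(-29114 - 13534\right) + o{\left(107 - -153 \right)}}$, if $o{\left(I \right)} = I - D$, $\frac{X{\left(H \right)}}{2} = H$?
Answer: $- \frac{2}{84769} \approx -2.3594 \cdot 10^{-5}$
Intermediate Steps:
$X{\left(H \right)} = 2 H$
$M{\left(k \right)} = \frac{3}{2}$ ($M{\left(k \right)} = \frac{k}{2 k} + \frac{k}{k} = k \frac{1}{2 k} + 1 = \frac{1}{2} + 1 = \frac{3}{2}$)
$D = - \frac{7}{2}$ ($D = -2 - \frac{3}{2} = - \frac{7}{2} \approx -3.5$)
$o{\left(I \right)} = \frac{7}{2} + I$ ($o{\left(I \right)} = I - - \frac{7}{2} = I + \frac{7}{2} = \frac{7}{2} + I$)
$\frac{1}{\left(-29114 - 13534\right) + o{\left(107 - -153 \right)}} = \frac{1}{\left(-29114 - 13534\right) + \left(\frac{7}{2} + \left(107 - -153\right)\right)} = \frac{1}{\left(-29114 - 13534\right) + \left(\frac{7}{2} + \left(107 + 153\right)\right)} = \frac{1}{-42648 + \left(\frac{7}{2} + 260\right)} = \frac{1}{-42648 + \frac{527}{2}} = \frac{1}{- \frac{84769}{2}} = - \frac{2}{84769}$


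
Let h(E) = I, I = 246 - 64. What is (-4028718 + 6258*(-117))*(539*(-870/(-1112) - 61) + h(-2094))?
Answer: 21358685315142/139 ≈ 1.5366e+11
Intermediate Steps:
I = 182
h(E) = 182
(-4028718 + 6258*(-117))*(539*(-870/(-1112) - 61) + h(-2094)) = (-4028718 + 6258*(-117))*(539*(-870/(-1112) - 61) + 182) = (-4028718 - 732186)*(539*(-870*(-1/1112) - 61) + 182) = -4760904*(539*(435/556 - 61) + 182) = -4760904*(539*(-33481/556) + 182) = -4760904*(-18046259/556 + 182) = -4760904*(-17945067/556) = 21358685315142/139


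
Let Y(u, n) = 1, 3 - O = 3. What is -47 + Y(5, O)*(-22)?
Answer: -69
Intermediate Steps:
O = 0 (O = 3 - 1*3 = 3 - 3 = 0)
-47 + Y(5, O)*(-22) = -47 + 1*(-22) = -47 - 22 = -69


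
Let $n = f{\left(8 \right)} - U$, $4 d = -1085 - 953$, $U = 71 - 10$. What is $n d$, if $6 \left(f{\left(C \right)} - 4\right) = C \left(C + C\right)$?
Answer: $\frac{109033}{6} \approx 18172.0$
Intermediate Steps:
$U = 61$ ($U = 71 - 10 = 61$)
$f{\left(C \right)} = 4 + \frac{C^{2}}{3}$ ($f{\left(C \right)} = 4 + \frac{C \left(C + C\right)}{6} = 4 + \frac{C 2 C}{6} = 4 + \frac{2 C^{2}}{6} = 4 + \frac{C^{2}}{3}$)
$d = - \frac{1019}{2}$ ($d = \frac{-1085 - 953}{4} = \frac{1}{4} \left(-2038\right) = - \frac{1019}{2} \approx -509.5$)
$n = - \frac{107}{3}$ ($n = \left(4 + \frac{8^{2}}{3}\right) - 61 = \left(4 + \frac{1}{3} \cdot 64\right) - 61 = \left(4 + \frac{64}{3}\right) - 61 = \frac{76}{3} - 61 = - \frac{107}{3} \approx -35.667$)
$n d = \left(- \frac{107}{3}\right) \left(- \frac{1019}{2}\right) = \frac{109033}{6}$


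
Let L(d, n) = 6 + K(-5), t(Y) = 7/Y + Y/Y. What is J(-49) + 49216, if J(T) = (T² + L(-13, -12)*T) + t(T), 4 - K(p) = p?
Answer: 356180/7 ≈ 50883.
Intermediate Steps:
t(Y) = 1 + 7/Y (t(Y) = 7/Y + 1 = 1 + 7/Y)
K(p) = 4 - p
L(d, n) = 15 (L(d, n) = 6 + (4 - 1*(-5)) = 6 + (4 + 5) = 6 + 9 = 15)
J(T) = T² + 15*T + (7 + T)/T (J(T) = (T² + 15*T) + (7 + T)/T = T² + 15*T + (7 + T)/T)
J(-49) + 49216 = (7 - 49 + (-49)²*(15 - 49))/(-49) + 49216 = -(7 - 49 + 2401*(-34))/49 + 49216 = -(7 - 49 - 81634)/49 + 49216 = -1/49*(-81676) + 49216 = 11668/7 + 49216 = 356180/7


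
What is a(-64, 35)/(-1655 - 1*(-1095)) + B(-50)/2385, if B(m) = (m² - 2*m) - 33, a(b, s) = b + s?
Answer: 301337/267120 ≈ 1.1281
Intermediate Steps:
B(m) = -33 + m² - 2*m
a(-64, 35)/(-1655 - 1*(-1095)) + B(-50)/2385 = (-64 + 35)/(-1655 - 1*(-1095)) + (-33 + (-50)² - 2*(-50))/2385 = -29/(-1655 + 1095) + (-33 + 2500 + 100)*(1/2385) = -29/(-560) + 2567*(1/2385) = -29*(-1/560) + 2567/2385 = 29/560 + 2567/2385 = 301337/267120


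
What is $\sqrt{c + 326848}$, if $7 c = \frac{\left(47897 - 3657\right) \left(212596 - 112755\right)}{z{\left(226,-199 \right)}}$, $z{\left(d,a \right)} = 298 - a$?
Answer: $\frac{28 \sqrt{10264967}}{71} \approx 1263.5$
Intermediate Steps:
$c = \frac{90142160}{71}$ ($c = \frac{\left(47897 - 3657\right) \left(212596 - 112755\right) \frac{1}{298 - -199}}{7} = \frac{44240 \cdot 99841 \frac{1}{298 + 199}}{7} = \frac{4416965840 \cdot \frac{1}{497}}{7} = \frac{1}{7} \cdot \frac{630995120}{71} = \frac{90142160}{71} \approx 1.2696 \cdot 10^{6}$)
$\sqrt{c + 326848} = \sqrt{\frac{90142160}{71} + 326848} = \sqrt{\frac{113348368}{71}} = \frac{28 \sqrt{10264967}}{71}$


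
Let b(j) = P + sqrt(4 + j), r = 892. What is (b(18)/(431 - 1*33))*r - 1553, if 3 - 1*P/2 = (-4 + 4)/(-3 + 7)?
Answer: -306371/199 + 446*sqrt(22)/199 ≈ -1529.0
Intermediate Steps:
P = 6 (P = 6 - 2*(-4 + 4)/(-3 + 7) = 6 - 0/4 = 6 - 2*0 = 6 + 0 = 6)
b(j) = 6 + sqrt(4 + j)
(b(18)/(431 - 1*33))*r - 1553 = ((6 + sqrt(4 + 18))/(431 - 1*33))*892 - 1553 = ((6 + sqrt(22))/(431 - 33))*892 - 1553 = ((6 + sqrt(22))/398)*892 - 1553 = ((6 + sqrt(22))*(1/398))*892 - 1553 = (3/199 + sqrt(22)/398)*892 - 1553 = (2676/199 + 446*sqrt(22)/199) - 1553 = -306371/199 + 446*sqrt(22)/199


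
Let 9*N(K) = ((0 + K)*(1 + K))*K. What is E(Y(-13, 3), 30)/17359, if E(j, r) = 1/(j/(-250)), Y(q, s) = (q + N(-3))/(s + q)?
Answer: -500/52077 ≈ -0.0096012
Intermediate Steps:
N(K) = K**2*(1 + K)/9 (N(K) = (((0 + K)*(1 + K))*K)/9 = ((K*(1 + K))*K)/9 = (K**2*(1 + K))/9 = K**2*(1 + K)/9)
Y(q, s) = (-2 + q)/(q + s) (Y(q, s) = (q + (1/9)*(-3)**2*(1 - 3))/(s + q) = (q + (1/9)*9*(-2))/(q + s) = (q - 2)/(q + s) = (-2 + q)/(q + s))
E(j, r) = -250/j (E(j, r) = 1/(j*(-1/250)) = 1/(-j/250) = -250/j)
E(Y(-13, 3), 30)/17359 = -250*(-13 + 3)/(-2 - 13)/17359 = -250/(-15/(-10))*(1/17359) = -250/((-1/10*(-15)))*(1/17359) = -250/3/2*(1/17359) = -250*2/3*(1/17359) = -500/3*1/17359 = -500/52077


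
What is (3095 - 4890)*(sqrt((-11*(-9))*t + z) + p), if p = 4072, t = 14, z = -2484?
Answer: -7309240 - 5385*I*sqrt(122) ≈ -7.3092e+6 - 59479.0*I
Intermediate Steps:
(3095 - 4890)*(sqrt((-11*(-9))*t + z) + p) = (3095 - 4890)*(sqrt(-11*(-9)*14 - 2484) + 4072) = -1795*(sqrt(99*14 - 2484) + 4072) = -1795*(sqrt(1386 - 2484) + 4072) = -1795*(sqrt(-1098) + 4072) = -1795*(3*I*sqrt(122) + 4072) = -1795*(4072 + 3*I*sqrt(122)) = -7309240 - 5385*I*sqrt(122)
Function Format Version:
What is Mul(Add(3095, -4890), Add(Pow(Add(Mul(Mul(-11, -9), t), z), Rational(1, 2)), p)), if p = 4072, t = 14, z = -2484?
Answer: Add(-7309240, Mul(-5385, I, Pow(122, Rational(1, 2)))) ≈ Add(-7.3092e+6, Mul(-59479., I))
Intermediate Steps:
Mul(Add(3095, -4890), Add(Pow(Add(Mul(Mul(-11, -9), t), z), Rational(1, 2)), p)) = Mul(Add(3095, -4890), Add(Pow(Add(Mul(Mul(-11, -9), 14), -2484), Rational(1, 2)), 4072)) = Mul(-1795, Add(Pow(Add(Mul(99, 14), -2484), Rational(1, 2)), 4072)) = Mul(-1795, Add(Pow(Add(1386, -2484), Rational(1, 2)), 4072)) = Mul(-1795, Add(Pow(-1098, Rational(1, 2)), 4072)) = Mul(-1795, Add(Mul(3, I, Pow(122, Rational(1, 2))), 4072)) = Mul(-1795, Add(4072, Mul(3, I, Pow(122, Rational(1, 2))))) = Add(-7309240, Mul(-5385, I, Pow(122, Rational(1, 2))))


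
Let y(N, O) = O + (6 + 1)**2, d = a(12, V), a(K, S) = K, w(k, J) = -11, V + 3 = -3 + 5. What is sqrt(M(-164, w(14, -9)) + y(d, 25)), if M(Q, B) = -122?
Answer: 4*I*sqrt(3) ≈ 6.9282*I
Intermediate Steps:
V = -1 (V = -3 + (-3 + 5) = -3 + 2 = -1)
d = 12
y(N, O) = 49 + O (y(N, O) = O + 7**2 = O + 49 = 49 + O)
sqrt(M(-164, w(14, -9)) + y(d, 25)) = sqrt(-122 + (49 + 25)) = sqrt(-122 + 74) = sqrt(-48) = 4*I*sqrt(3)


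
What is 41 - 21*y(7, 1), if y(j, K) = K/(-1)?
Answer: 62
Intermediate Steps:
y(j, K) = -K (y(j, K) = K*(-1) = -K)
41 - 21*y(7, 1) = 41 - (-21) = 41 - 21*(-1) = 41 + 21 = 62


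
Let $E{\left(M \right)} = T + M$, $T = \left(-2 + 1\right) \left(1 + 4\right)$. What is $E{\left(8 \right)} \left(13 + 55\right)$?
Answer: $204$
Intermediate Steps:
$T = -5$ ($T = \left(-1\right) 5 = -5$)
$E{\left(M \right)} = -5 + M$
$E{\left(8 \right)} \left(13 + 55\right) = \left(-5 + 8\right) \left(13 + 55\right) = 3 \cdot 68 = 204$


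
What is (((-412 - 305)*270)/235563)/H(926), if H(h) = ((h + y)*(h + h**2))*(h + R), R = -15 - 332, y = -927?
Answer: 1195/722705478017 ≈ 1.6535e-9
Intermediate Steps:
R = -347
H(h) = (-927 + h)*(-347 + h)*(h + h**2) (H(h) = ((h - 927)*(h + h**2))*(h - 347) = ((-927 + h)*(h + h**2))*(-347 + h) = (-927 + h)*(-347 + h)*(h + h**2))
(((-412 - 305)*270)/235563)/H(926) = (((-412 - 305)*270)/235563)/((926*(321669 + 926**3 - 1273*926**2 + 320395*926))) = (-717*270*(1/235563))/((926*(321669 + 794022776 - 1273*857476 + 296685770))) = (-193590*1/235563)/((926*(321669 + 794022776 - 1091566948 + 296685770))) = -64530/(78521*(926*(-536733))) = -64530/78521/(-497014758) = -64530/78521*(-1/497014758) = 1195/722705478017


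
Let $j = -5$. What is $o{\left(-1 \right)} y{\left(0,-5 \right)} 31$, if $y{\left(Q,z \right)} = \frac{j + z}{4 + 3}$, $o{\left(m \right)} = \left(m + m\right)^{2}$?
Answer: $- \frac{1240}{7} \approx -177.14$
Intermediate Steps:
$o{\left(m \right)} = 4 m^{2}$ ($o{\left(m \right)} = \left(2 m\right)^{2} = 4 m^{2}$)
$y{\left(Q,z \right)} = - \frac{5}{7} + \frac{z}{7}$ ($y{\left(Q,z \right)} = \frac{-5 + z}{4 + 3} = \frac{-5 + z}{7} = \left(-5 + z\right) \frac{1}{7} = - \frac{5}{7} + \frac{z}{7}$)
$o{\left(-1 \right)} y{\left(0,-5 \right)} 31 = 4 \left(-1\right)^{2} \left(- \frac{5}{7} + \frac{1}{7} \left(-5\right)\right) 31 = 4 \cdot 1 \left(- \frac{5}{7} - \frac{5}{7}\right) 31 = 4 \left(- \frac{10}{7}\right) 31 = \left(- \frac{40}{7}\right) 31 = - \frac{1240}{7}$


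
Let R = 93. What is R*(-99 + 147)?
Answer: 4464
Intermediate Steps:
R*(-99 + 147) = 93*(-99 + 147) = 93*48 = 4464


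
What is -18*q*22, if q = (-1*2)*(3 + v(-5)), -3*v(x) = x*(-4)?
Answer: -2904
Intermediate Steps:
v(x) = 4*x/3 (v(x) = -x*(-4)/3 = -(-4)*x/3 = 4*x/3)
q = 22/3 (q = (-1*2)*(3 + (4/3)*(-5)) = -2*(3 - 20/3) = -2*(-11/3) = 22/3 ≈ 7.3333)
-18*q*22 = -18*22/3*22 = -132*22 = -2904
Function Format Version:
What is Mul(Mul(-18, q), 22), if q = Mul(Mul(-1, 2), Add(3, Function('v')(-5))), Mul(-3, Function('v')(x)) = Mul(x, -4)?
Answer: -2904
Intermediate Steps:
Function('v')(x) = Mul(Rational(4, 3), x) (Function('v')(x) = Mul(Rational(-1, 3), Mul(x, -4)) = Mul(Rational(-1, 3), Mul(-4, x)) = Mul(Rational(4, 3), x))
q = Rational(22, 3) (q = Mul(Mul(-1, 2), Add(3, Mul(Rational(4, 3), -5))) = Mul(-2, Add(3, Rational(-20, 3))) = Mul(-2, Rational(-11, 3)) = Rational(22, 3) ≈ 7.3333)
Mul(Mul(-18, q), 22) = Mul(Mul(-18, Rational(22, 3)), 22) = Mul(-132, 22) = -2904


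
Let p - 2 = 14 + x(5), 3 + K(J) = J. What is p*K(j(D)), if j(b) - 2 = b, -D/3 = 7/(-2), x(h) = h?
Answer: 399/2 ≈ 199.50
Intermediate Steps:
D = 21/2 (D = -21/(-2) = -21*(-1)/2 = -3*(-7/2) = 21/2 ≈ 10.500)
j(b) = 2 + b
K(J) = -3 + J
p = 21 (p = 2 + (14 + 5) = 2 + 19 = 21)
p*K(j(D)) = 21*(-3 + (2 + 21/2)) = 21*(-3 + 25/2) = 21*(19/2) = 399/2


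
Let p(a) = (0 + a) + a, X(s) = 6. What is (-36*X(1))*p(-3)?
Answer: 1296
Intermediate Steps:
p(a) = 2*a (p(a) = a + a = 2*a)
(-36*X(1))*p(-3) = (-36*6)*(2*(-3)) = -216*(-6) = 1296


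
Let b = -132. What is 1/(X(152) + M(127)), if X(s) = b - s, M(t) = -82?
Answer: -1/366 ≈ -0.0027322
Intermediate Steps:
X(s) = -132 - s
1/(X(152) + M(127)) = 1/((-132 - 1*152) - 82) = 1/((-132 - 152) - 82) = 1/(-284 - 82) = 1/(-366) = -1/366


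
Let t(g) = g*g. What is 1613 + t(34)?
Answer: 2769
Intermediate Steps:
t(g) = g²
1613 + t(34) = 1613 + 34² = 1613 + 1156 = 2769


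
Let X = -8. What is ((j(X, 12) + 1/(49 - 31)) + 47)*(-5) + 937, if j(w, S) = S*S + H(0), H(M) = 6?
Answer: -869/18 ≈ -48.278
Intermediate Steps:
j(w, S) = 6 + S**2 (j(w, S) = S*S + 6 = S**2 + 6 = 6 + S**2)
((j(X, 12) + 1/(49 - 31)) + 47)*(-5) + 937 = (((6 + 12**2) + 1/(49 - 31)) + 47)*(-5) + 937 = (((6 + 144) + 1/18) + 47)*(-5) + 937 = ((150 + 1/18) + 47)*(-5) + 937 = (2701/18 + 47)*(-5) + 937 = (3547/18)*(-5) + 937 = -17735/18 + 937 = -869/18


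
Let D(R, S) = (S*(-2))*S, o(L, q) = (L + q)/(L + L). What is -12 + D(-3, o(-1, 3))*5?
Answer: -22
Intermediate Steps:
o(L, q) = (L + q)/(2*L) (o(L, q) = (L + q)/((2*L)) = (L + q)*(1/(2*L)) = (L + q)/(2*L))
D(R, S) = -2*S² (D(R, S) = (-2*S)*S = -2*S²)
-12 + D(-3, o(-1, 3))*5 = -12 - 2*(-1 + 3)²/4*5 = -12 - 2*1²*5 = -12 - 2*(-1)²*5 = -12 - 2*1*5 = -12 - 2*5 = -12 - 10 = -22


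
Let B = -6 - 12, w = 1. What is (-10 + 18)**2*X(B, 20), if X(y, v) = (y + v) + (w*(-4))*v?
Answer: -4992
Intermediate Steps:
B = -18
X(y, v) = y - 3*v (X(y, v) = (y + v) + (1*(-4))*v = (v + y) - 4*v = y - 3*v)
(-10 + 18)**2*X(B, 20) = (-10 + 18)**2*(-18 - 3*20) = 8**2*(-18 - 60) = 64*(-78) = -4992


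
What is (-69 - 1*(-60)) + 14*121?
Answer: 1685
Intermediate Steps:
(-69 - 1*(-60)) + 14*121 = (-69 + 60) + 1694 = -9 + 1694 = 1685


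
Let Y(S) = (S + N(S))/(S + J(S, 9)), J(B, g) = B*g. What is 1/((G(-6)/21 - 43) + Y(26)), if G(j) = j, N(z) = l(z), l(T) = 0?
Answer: -70/3023 ≈ -0.023156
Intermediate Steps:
N(z) = 0
Y(S) = 1/10 (Y(S) = (S + 0)/(S + S*9) = S/(S + 9*S) = S/((10*S)) = S*(1/(10*S)) = 1/10)
1/((G(-6)/21 - 43) + Y(26)) = 1/((-6/21 - 43) + 1/10) = 1/((-6*1/21 - 43) + 1/10) = 1/((-2/7 - 43) + 1/10) = 1/(-303/7 + 1/10) = 1/(-3023/70) = -70/3023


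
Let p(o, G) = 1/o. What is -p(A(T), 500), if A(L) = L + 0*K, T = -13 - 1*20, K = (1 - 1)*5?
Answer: 1/33 ≈ 0.030303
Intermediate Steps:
K = 0 (K = 0*5 = 0)
T = -33 (T = -13 - 20 = -33)
A(L) = L (A(L) = L + 0*0 = L + 0 = L)
-p(A(T), 500) = -1/(-33) = -1*(-1/33) = 1/33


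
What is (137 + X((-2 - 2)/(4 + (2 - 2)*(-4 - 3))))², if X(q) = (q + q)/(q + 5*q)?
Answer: 169744/9 ≈ 18860.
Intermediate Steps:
X(q) = ⅓ (X(q) = (2*q)/((6*q)) = (2*q)*(1/(6*q)) = ⅓)
(137 + X((-2 - 2)/(4 + (2 - 2)*(-4 - 3))))² = (137 + ⅓)² = (412/3)² = 169744/9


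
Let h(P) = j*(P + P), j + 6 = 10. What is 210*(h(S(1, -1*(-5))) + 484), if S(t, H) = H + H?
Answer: 118440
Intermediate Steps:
j = 4 (j = -6 + 10 = 4)
S(t, H) = 2*H
h(P) = 8*P (h(P) = 4*(P + P) = 4*(2*P) = 8*P)
210*(h(S(1, -1*(-5))) + 484) = 210*(8*(2*(-1*(-5))) + 484) = 210*(8*(2*5) + 484) = 210*(8*10 + 484) = 210*(80 + 484) = 210*564 = 118440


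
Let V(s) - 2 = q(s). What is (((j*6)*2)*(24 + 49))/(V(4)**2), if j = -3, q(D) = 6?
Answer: -657/16 ≈ -41.063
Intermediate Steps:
V(s) = 8 (V(s) = 2 + 6 = 8)
(((j*6)*2)*(24 + 49))/(V(4)**2) = ((-3*6*2)*(24 + 49))/(8**2) = (-18*2*73)/64 = -36*73*(1/64) = -2628*1/64 = -657/16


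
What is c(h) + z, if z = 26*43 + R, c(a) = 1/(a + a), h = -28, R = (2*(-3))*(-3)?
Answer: 63615/56 ≈ 1136.0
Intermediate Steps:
R = 18 (R = -6*(-3) = 18)
c(a) = 1/(2*a)
z = 1136 (z = 26*43 + 18 = 1118 + 18 = 1136)
c(h) + z = (1/2)/(-28) + 1136 = (1/2)*(-1/28) + 1136 = -1/56 + 1136 = 63615/56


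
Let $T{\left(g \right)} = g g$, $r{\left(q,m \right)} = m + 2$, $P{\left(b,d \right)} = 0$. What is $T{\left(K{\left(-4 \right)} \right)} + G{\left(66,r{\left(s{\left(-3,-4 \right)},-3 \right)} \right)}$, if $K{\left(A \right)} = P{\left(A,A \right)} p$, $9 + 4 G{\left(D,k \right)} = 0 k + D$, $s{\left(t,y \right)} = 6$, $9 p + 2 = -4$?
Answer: $\frac{57}{4} \approx 14.25$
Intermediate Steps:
$p = - \frac{2}{3}$ ($p = - \frac{2}{9} + \frac{1}{9} \left(-4\right) = - \frac{2}{9} - \frac{4}{9} = - \frac{2}{3} \approx -0.66667$)
$r{\left(q,m \right)} = 2 + m$
$G{\left(D,k \right)} = - \frac{9}{4} + \frac{D}{4}$ ($G{\left(D,k \right)} = - \frac{9}{4} + \frac{0 k + D}{4} = - \frac{9}{4} + \frac{0 + D}{4} = - \frac{9}{4} + \frac{D}{4}$)
$K{\left(A \right)} = 0$ ($K{\left(A \right)} = 0 \left(- \frac{2}{3}\right) = 0$)
$T{\left(g \right)} = g^{2}$
$T{\left(K{\left(-4 \right)} \right)} + G{\left(66,r{\left(s{\left(-3,-4 \right)},-3 \right)} \right)} = 0^{2} + \left(- \frac{9}{4} + \frac{1}{4} \cdot 66\right) = 0 + \left(- \frac{9}{4} + \frac{33}{2}\right) = 0 + \frac{57}{4} = \frac{57}{4}$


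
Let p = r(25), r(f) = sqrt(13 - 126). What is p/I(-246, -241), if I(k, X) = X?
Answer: -I*sqrt(113)/241 ≈ -0.044109*I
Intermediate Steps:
r(f) = I*sqrt(113) (r(f) = sqrt(-113) = I*sqrt(113))
p = I*sqrt(113) ≈ 10.63*I
p/I(-246, -241) = (I*sqrt(113))/(-241) = (I*sqrt(113))*(-1/241) = -I*sqrt(113)/241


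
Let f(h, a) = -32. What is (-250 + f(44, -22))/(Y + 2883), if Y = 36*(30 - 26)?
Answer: -94/1009 ≈ -0.093162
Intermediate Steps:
Y = 144 (Y = 36*4 = 144)
(-250 + f(44, -22))/(Y + 2883) = (-250 - 32)/(144 + 2883) = -282/3027 = -282*1/3027 = -94/1009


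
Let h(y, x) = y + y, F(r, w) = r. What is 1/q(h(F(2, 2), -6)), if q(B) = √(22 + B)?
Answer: √26/26 ≈ 0.19612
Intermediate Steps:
h(y, x) = 2*y
1/q(h(F(2, 2), -6)) = 1/(√(22 + 2*2)) = 1/(√(22 + 4)) = 1/(√26) = √26/26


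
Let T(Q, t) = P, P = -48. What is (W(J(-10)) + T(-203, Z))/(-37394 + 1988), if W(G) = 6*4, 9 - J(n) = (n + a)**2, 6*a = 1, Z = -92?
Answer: 4/5901 ≈ 0.00067785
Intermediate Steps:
a = 1/6 (a = (1/6)*1 = 1/6 ≈ 0.16667)
T(Q, t) = -48
J(n) = 9 - (1/6 + n)**2 (J(n) = 9 - (n + 1/6)**2 = 9 - (1/6 + n)**2)
W(G) = 24
(W(J(-10)) + T(-203, Z))/(-37394 + 1988) = (24 - 48)/(-37394 + 1988) = -24/(-35406) = -24*(-1/35406) = 4/5901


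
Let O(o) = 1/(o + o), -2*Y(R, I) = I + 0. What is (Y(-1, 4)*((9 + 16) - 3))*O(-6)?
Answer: 11/3 ≈ 3.6667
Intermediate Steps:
Y(R, I) = -I/2 (Y(R, I) = -(I + 0)/2 = -I/2)
O(o) = 1/(2*o)
(Y(-1, 4)*((9 + 16) - 3))*O(-6) = ((-½*4)*((9 + 16) - 3))*((½)/(-6)) = (-2*(25 - 3))*((½)*(-⅙)) = -2*22*(-1/12) = -44*(-1/12) = 11/3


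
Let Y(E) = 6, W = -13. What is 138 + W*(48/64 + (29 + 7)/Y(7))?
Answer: 201/4 ≈ 50.250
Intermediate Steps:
138 + W*(48/64 + (29 + 7)/Y(7)) = 138 - 13*(48/64 + (29 + 7)/6) = 138 - 13*(48*(1/64) + 36*(⅙)) = 138 - 13*(¾ + 6) = 138 - 13*27/4 = 138 - 351/4 = 201/4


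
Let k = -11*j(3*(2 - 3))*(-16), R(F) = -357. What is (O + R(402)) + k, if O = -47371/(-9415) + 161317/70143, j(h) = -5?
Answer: -812068735157/660396345 ≈ -1229.7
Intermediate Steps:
k = -880 (k = -11*(-5)*(-16) = 55*(-16) = -880)
O = 4841543608/660396345 (O = -47371*(-1/9415) + 161317*(1/70143) = 47371/9415 + 161317/70143 = 4841543608/660396345 ≈ 7.3313)
(O + R(402)) + k = (4841543608/660396345 - 357) - 880 = -230919951557/660396345 - 880 = -812068735157/660396345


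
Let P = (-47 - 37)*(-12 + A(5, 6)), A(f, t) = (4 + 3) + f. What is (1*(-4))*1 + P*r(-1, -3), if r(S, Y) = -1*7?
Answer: -4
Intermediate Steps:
A(f, t) = 7 + f
r(S, Y) = -7
P = 0 (P = (-47 - 37)*(-12 + (7 + 5)) = -84*(-12 + 12) = -84*0 = 0)
(1*(-4))*1 + P*r(-1, -3) = (1*(-4))*1 + 0*(-7) = -4*1 + 0 = -4 + 0 = -4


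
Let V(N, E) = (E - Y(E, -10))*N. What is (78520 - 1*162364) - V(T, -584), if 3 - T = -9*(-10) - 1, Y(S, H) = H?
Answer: -133208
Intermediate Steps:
T = -86 (T = 3 - (-9*(-10) - 1) = 3 - (90 - 1) = 3 - 1*89 = 3 - 89 = -86)
V(N, E) = N*(10 + E) (V(N, E) = (E - 1*(-10))*N = (E + 10)*N = (10 + E)*N = N*(10 + E))
(78520 - 1*162364) - V(T, -584) = (78520 - 1*162364) - (-86)*(10 - 584) = (78520 - 162364) - (-86)*(-574) = -83844 - 1*49364 = -83844 - 49364 = -133208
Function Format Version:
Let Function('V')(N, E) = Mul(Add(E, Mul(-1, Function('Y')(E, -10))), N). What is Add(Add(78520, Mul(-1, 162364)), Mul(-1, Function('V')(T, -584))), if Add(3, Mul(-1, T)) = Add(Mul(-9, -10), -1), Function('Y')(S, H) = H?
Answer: -133208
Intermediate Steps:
T = -86 (T = Add(3, Mul(-1, Add(Mul(-9, -10), -1))) = Add(3, Mul(-1, Add(90, -1))) = Add(3, Mul(-1, 89)) = Add(3, -89) = -86)
Function('V')(N, E) = Mul(N, Add(10, E)) (Function('V')(N, E) = Mul(Add(E, Mul(-1, -10)), N) = Mul(Add(E, 10), N) = Mul(Add(10, E), N) = Mul(N, Add(10, E)))
Add(Add(78520, Mul(-1, 162364)), Mul(-1, Function('V')(T, -584))) = Add(Add(78520, Mul(-1, 162364)), Mul(-1, Mul(-86, Add(10, -584)))) = Add(Add(78520, -162364), Mul(-1, Mul(-86, -574))) = Add(-83844, Mul(-1, 49364)) = Add(-83844, -49364) = -133208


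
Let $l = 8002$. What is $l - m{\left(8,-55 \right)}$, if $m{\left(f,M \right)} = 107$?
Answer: $7895$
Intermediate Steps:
$l - m{\left(8,-55 \right)} = 8002 - 107 = 7895$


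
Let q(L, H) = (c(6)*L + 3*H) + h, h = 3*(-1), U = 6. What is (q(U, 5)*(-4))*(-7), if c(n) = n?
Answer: 1344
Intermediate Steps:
h = -3
q(L, H) = -3 + 3*H + 6*L (q(L, H) = (6*L + 3*H) - 3 = (3*H + 6*L) - 3 = -3 + 3*H + 6*L)
(q(U, 5)*(-4))*(-7) = ((-3 + 3*5 + 6*6)*(-4))*(-7) = ((-3 + 15 + 36)*(-4))*(-7) = (48*(-4))*(-7) = -192*(-7) = 1344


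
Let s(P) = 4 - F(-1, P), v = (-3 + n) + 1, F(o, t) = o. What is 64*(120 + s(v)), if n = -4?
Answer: 8000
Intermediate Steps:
v = -6 (v = (-3 - 4) + 1 = -7 + 1 = -6)
s(P) = 5 (s(P) = 4 - 1*(-1) = 4 + 1 = 5)
64*(120 + s(v)) = 64*(120 + 5) = 64*125 = 8000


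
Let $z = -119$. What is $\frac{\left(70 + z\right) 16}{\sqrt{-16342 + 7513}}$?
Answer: $\frac{784 i \sqrt{109}}{981} \approx 8.3437 i$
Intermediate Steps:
$\frac{\left(70 + z\right) 16}{\sqrt{-16342 + 7513}} = \frac{\left(70 - 119\right) 16}{\sqrt{-16342 + 7513}} = \frac{\left(-49\right) 16}{\sqrt{-8829}} = - \frac{784}{9 i \sqrt{109}} = - 784 \left(- \frac{i \sqrt{109}}{981}\right) = \frac{784 i \sqrt{109}}{981}$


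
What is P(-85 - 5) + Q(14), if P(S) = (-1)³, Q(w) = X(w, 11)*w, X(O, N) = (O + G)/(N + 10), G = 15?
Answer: 55/3 ≈ 18.333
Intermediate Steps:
X(O, N) = (15 + O)/(10 + N) (X(O, N) = (O + 15)/(N + 10) = (15 + O)/(10 + N))
Q(w) = w*(5/7 + w/21) (Q(w) = ((15 + w)/(10 + 11))*w = ((15 + w)/21)*w = (5/7 + w/21)*w = w*(5/7 + w/21))
P(S) = -1
P(-85 - 5) + Q(14) = -1 + (1/21)*14*(15 + 14) = -1 + (1/21)*14*29 = -1 + 58/3 = 55/3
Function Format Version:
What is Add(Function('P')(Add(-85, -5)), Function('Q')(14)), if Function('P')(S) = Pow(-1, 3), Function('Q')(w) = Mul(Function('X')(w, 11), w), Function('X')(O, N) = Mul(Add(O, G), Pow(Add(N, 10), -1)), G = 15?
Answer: Rational(55, 3) ≈ 18.333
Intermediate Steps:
Function('X')(O, N) = Mul(Pow(Add(10, N), -1), Add(15, O)) (Function('X')(O, N) = Mul(Add(O, 15), Pow(Add(N, 10), -1)) = Mul(Add(15, O), Pow(Add(10, N), -1)) = Mul(Pow(Add(10, N), -1), Add(15, O)))
Function('Q')(w) = Mul(w, Add(Rational(5, 7), Mul(Rational(1, 21), w))) (Function('Q')(w) = Mul(Mul(Pow(Add(10, 11), -1), Add(15, w)), w) = Mul(Mul(Pow(21, -1), Add(15, w)), w) = Mul(Mul(Rational(1, 21), Add(15, w)), w) = Mul(Add(Rational(5, 7), Mul(Rational(1, 21), w)), w) = Mul(w, Add(Rational(5, 7), Mul(Rational(1, 21), w))))
Function('P')(S) = -1
Add(Function('P')(Add(-85, -5)), Function('Q')(14)) = Add(-1, Mul(Rational(1, 21), 14, Add(15, 14))) = Add(-1, Mul(Rational(1, 21), 14, 29)) = Add(-1, Rational(58, 3)) = Rational(55, 3)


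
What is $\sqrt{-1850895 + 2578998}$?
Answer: $\sqrt{728103} \approx 853.29$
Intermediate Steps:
$\sqrt{-1850895 + 2578998} = \sqrt{728103}$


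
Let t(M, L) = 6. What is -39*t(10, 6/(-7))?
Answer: -234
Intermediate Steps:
-39*t(10, 6/(-7)) = -39*6 = -234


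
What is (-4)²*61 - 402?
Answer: 574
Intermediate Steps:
(-4)²*61 - 402 = 16*61 - 402 = 976 - 402 = 574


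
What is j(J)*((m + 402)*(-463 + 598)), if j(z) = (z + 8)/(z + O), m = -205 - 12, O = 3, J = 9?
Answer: 141525/4 ≈ 35381.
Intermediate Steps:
m = -217
j(z) = (8 + z)/(3 + z) (j(z) = (z + 8)/(z + 3) = (8 + z)/(3 + z))
j(J)*((m + 402)*(-463 + 598)) = ((8 + 9)/(3 + 9))*((-217 + 402)*(-463 + 598)) = (17/12)*(185*135) = ((1/12)*17)*24975 = (17/12)*24975 = 141525/4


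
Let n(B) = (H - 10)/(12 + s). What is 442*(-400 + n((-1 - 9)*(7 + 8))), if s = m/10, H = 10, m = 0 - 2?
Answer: -176800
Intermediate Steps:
m = -2
s = -⅕ (s = -2/10 = -2*⅒ = -⅕ ≈ -0.20000)
n(B) = 0 (n(B) = (10 - 10)/(12 - ⅕) = 0/(59/5) = 0*(5/59) = 0)
442*(-400 + n((-1 - 9)*(7 + 8))) = 442*(-400 + 0) = 442*(-400) = -176800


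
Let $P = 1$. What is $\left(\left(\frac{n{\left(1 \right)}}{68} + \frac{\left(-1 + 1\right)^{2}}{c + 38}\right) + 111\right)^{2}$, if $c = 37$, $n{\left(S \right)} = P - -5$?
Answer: $\frac{14265729}{1156} \approx 12341.0$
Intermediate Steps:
$n{\left(S \right)} = 6$ ($n{\left(S \right)} = 1 - -5 = 1 + 5 = 6$)
$\left(\left(\frac{n{\left(1 \right)}}{68} + \frac{\left(-1 + 1\right)^{2}}{c + 38}\right) + 111\right)^{2} = \left(\left(\frac{6}{68} + \frac{\left(-1 + 1\right)^{2}}{37 + 38}\right) + 111\right)^{2} = \left(\left(6 \cdot \frac{1}{68} + \frac{0^{2}}{75}\right) + 111\right)^{2} = \left(\left(\frac{3}{34} + 0 \cdot \frac{1}{75}\right) + 111\right)^{2} = \left(\left(\frac{3}{34} + 0\right) + 111\right)^{2} = \left(\frac{3}{34} + 111\right)^{2} = \left(\frac{3777}{34}\right)^{2} = \frac{14265729}{1156}$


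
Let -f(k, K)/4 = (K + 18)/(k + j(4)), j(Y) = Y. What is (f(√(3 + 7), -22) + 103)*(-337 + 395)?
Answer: 19778/3 - 464*√10/3 ≈ 6103.6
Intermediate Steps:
f(k, K) = -4*(18 + K)/(4 + k) (f(k, K) = -4*(K + 18)/(k + 4) = -4*(18 + K)/(4 + k))
(f(√(3 + 7), -22) + 103)*(-337 + 395) = (4*(-18 - 1*(-22))/(4 + √(3 + 7)) + 103)*(-337 + 395) = (4*(-18 + 22)/(4 + √10) + 103)*58 = (4*4/(4 + √10) + 103)*58 = (16/(4 + √10) + 103)*58 = (103 + 16/(4 + √10))*58 = 5974 + 928/(4 + √10)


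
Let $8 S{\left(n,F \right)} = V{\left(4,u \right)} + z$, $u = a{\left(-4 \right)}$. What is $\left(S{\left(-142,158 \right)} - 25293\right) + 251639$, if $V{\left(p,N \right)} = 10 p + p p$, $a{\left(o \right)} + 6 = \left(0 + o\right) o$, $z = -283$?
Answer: $\frac{1810541}{8} \approx 2.2632 \cdot 10^{5}$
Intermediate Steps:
$a{\left(o \right)} = -6 + o^{2}$ ($a{\left(o \right)} = -6 + \left(0 + o\right) o = -6 + o o = -6 + o^{2}$)
$u = 10$ ($u = -6 + \left(-4\right)^{2} = -6 + 16 = 10$)
$V{\left(p,N \right)} = p^{2} + 10 p$ ($V{\left(p,N \right)} = 10 p + p^{2} = p^{2} + 10 p$)
$S{\left(n,F \right)} = - \frac{227}{8}$ ($S{\left(n,F \right)} = \frac{4 \left(10 + 4\right) - 283}{8} = \frac{4 \cdot 14 - 283}{8} = \frac{56 - 283}{8} = \frac{1}{8} \left(-227\right) = - \frac{227}{8}$)
$\left(S{\left(-142,158 \right)} - 25293\right) + 251639 = \left(- \frac{227}{8} - 25293\right) + 251639 = - \frac{202571}{8} + 251639 = \frac{1810541}{8}$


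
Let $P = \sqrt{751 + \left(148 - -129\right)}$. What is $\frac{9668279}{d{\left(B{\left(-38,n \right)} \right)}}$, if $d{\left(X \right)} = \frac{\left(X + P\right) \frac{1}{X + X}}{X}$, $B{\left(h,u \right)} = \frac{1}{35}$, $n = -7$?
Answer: $- \frac{19336558}{44075465} + \frac{38673116 \sqrt{257}}{1259299} \approx 491.88$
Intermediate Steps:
$B{\left(h,u \right)} = \frac{1}{35}$
$P = 2 \sqrt{257}$ ($P = \sqrt{751 + \left(148 + 129\right)} = \sqrt{751 + 277} = \sqrt{1028} = 2 \sqrt{257} \approx 32.062$)
$d{\left(X \right)} = \frac{X + 2 \sqrt{257}}{2 X^{2}}$ ($d{\left(X \right)} = \frac{\left(X + 2 \sqrt{257}\right) \frac{1}{X + X}}{X} = \frac{\left(X + 2 \sqrt{257}\right) \frac{1}{2 X}}{X} = \frac{\frac{1}{2} \frac{1}{X} \left(X + 2 \sqrt{257}\right)}{X} = \frac{X + 2 \sqrt{257}}{2 X^{2}}$)
$\frac{9668279}{d{\left(B{\left(-38,n \right)} \right)}} = \frac{9668279}{\frac{1}{(\frac{1}{35})^{2}} \left(\sqrt{257} + \frac{1}{2} \cdot \frac{1}{35}\right)} = \frac{9668279}{1225 \left(\sqrt{257} + \frac{1}{70}\right)} = \frac{9668279}{1225 \left(\frac{1}{70} + \sqrt{257}\right)} = \frac{9668279}{\frac{35}{2} + 1225 \sqrt{257}}$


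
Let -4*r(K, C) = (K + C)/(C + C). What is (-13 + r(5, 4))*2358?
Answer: -501075/16 ≈ -31317.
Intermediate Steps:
r(K, C) = -(C + K)/(8*C) (r(K, C) = -(K + C)/(4*(C + C)) = -(C + K)/(4*(2*C)) = -(C + K)*1/(2*C)/4 = -(C + K)/(8*C))
(-13 + r(5, 4))*2358 = (-13 + (⅛)*(-1*4 - 1*5)/4)*2358 = (-13 + (⅛)*(¼)*(-4 - 5))*2358 = (-13 + (⅛)*(¼)*(-9))*2358 = (-13 - 9/32)*2358 = -425/32*2358 = -501075/16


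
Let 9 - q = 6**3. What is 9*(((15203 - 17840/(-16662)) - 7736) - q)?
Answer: 191823042/2777 ≈ 69076.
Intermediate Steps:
q = -207 (q = 9 - 1*6**3 = 9 - 1*216 = 9 - 216 = -207)
9*(((15203 - 17840/(-16662)) - 7736) - q) = 9*(((15203 - 17840/(-16662)) - 7736) - 1*(-207)) = 9*(((15203 - 17840*(-1/16662)) - 7736) + 207) = 9*(((15203 + 8920/8331) - 7736) + 207) = 9*((126665113/8331 - 7736) + 207) = 9*(62216497/8331 + 207) = 9*(63941014/8331) = 191823042/2777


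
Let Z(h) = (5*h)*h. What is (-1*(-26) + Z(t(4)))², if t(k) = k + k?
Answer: 119716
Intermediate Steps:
t(k) = 2*k
Z(h) = 5*h²
(-1*(-26) + Z(t(4)))² = (-1*(-26) + 5*(2*4)²)² = (26 + 5*8²)² = (26 + 5*64)² = (26 + 320)² = 346² = 119716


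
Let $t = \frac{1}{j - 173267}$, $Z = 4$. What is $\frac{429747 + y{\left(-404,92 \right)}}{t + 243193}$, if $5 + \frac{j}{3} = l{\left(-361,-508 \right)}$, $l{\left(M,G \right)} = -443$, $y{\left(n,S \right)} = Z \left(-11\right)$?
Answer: $\frac{75030870533}{42464172922} \approx 1.7669$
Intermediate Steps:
$y{\left(n,S \right)} = -44$ ($y{\left(n,S \right)} = 4 \left(-11\right) = -44$)
$j = -1344$ ($j = -15 + 3 \left(-443\right) = -15 - 1329 = -1344$)
$t = - \frac{1}{174611}$ ($t = \frac{1}{-1344 - 173267} = \frac{1}{-174611} = - \frac{1}{174611} \approx -5.727 \cdot 10^{-6}$)
$\frac{429747 + y{\left(-404,92 \right)}}{t + 243193} = \frac{429747 - 44}{- \frac{1}{174611} + 243193} = \frac{429703}{\frac{42464172922}{174611}} = 429703 \cdot \frac{174611}{42464172922} = \frac{75030870533}{42464172922}$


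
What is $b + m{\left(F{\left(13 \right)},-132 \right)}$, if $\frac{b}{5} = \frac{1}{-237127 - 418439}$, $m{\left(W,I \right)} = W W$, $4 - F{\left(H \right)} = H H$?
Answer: $\frac{17847784345}{655566} \approx 27225.0$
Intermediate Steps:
$F{\left(H \right)} = 4 - H^{2}$ ($F{\left(H \right)} = 4 - H H = 4 - H^{2}$)
$m{\left(W,I \right)} = W^{2}$
$b = - \frac{5}{655566}$ ($b = \frac{5}{-237127 - 418439} = \frac{5}{-655566} = 5 \left(- \frac{1}{655566}\right) = - \frac{5}{655566} \approx -7.627 \cdot 10^{-6}$)
$b + m{\left(F{\left(13 \right)},-132 \right)} = - \frac{5}{655566} + \left(4 - 13^{2}\right)^{2} = - \frac{5}{655566} + \left(4 - 169\right)^{2} = - \frac{5}{655566} + \left(-165\right)^{2} = - \frac{5}{655566} + 27225 = \frac{17847784345}{655566}$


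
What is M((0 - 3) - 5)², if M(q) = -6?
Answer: 36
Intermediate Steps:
M((0 - 3) - 5)² = (-6)² = 36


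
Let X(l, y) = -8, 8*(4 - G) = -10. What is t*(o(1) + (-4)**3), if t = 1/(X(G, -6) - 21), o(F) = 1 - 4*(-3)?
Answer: 51/29 ≈ 1.7586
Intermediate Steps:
G = 21/4 (G = 4 - 1/8*(-10) = 4 + 5/4 = 21/4 ≈ 5.2500)
o(F) = 13 (o(F) = 1 + 12 = 13)
t = -1/29 (t = 1/(-8 - 21) = 1/(-29) = -1/29 ≈ -0.034483)
t*(o(1) + (-4)**3) = -(13 + (-4)**3)/29 = -(13 - 64)/29 = -1/29*(-51) = 51/29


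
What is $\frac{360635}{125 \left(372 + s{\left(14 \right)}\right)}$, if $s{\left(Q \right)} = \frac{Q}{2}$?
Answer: $\frac{72127}{9475} \approx 7.6124$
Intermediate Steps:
$s{\left(Q \right)} = \frac{Q}{2}$ ($s{\left(Q \right)} = Q \frac{1}{2} = \frac{Q}{2}$)
$\frac{360635}{125 \left(372 + s{\left(14 \right)}\right)} = \frac{360635}{125 \left(372 + \frac{1}{2} \cdot 14\right)} = \frac{360635}{125 \left(372 + 7\right)} = \frac{360635}{125 \cdot 379} = \frac{360635}{47375} = 360635 \cdot \frac{1}{47375} = \frac{72127}{9475}$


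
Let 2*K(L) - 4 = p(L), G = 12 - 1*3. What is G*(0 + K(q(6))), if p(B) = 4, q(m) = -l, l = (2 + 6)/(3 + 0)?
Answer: 36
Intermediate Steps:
l = 8/3 ≈ 2.6667
q(m) = -8/3 (q(m) = -1*8/3 = -8/3)
G = 9 (G = 12 - 3 = 9)
K(L) = 4 (K(L) = 2 + (½)*4 = 2 + 2 = 4)
G*(0 + K(q(6))) = 9*(0 + 4) = 9*4 = 36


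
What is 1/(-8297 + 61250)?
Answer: 1/52953 ≈ 1.8885e-5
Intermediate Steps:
1/(-8297 + 61250) = 1/52953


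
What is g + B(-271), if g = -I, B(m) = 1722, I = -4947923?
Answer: 4949645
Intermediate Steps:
g = 4947923 (g = -1*(-4947923) = 4947923)
g + B(-271) = 4947923 + 1722 = 4949645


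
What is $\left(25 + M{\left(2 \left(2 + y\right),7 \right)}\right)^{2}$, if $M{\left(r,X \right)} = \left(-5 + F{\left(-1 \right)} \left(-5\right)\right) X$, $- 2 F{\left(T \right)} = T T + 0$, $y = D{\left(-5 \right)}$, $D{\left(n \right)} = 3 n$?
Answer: $\frac{225}{4} \approx 56.25$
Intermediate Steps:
$y = -15$ ($y = 3 \left(-5\right) = -15$)
$F{\left(T \right)} = - \frac{T^{2}}{2}$ ($F{\left(T \right)} = - \frac{T T + 0}{2} = - \frac{T^{2} + 0}{2} = - \frac{T^{2}}{2}$)
$M{\left(r,X \right)} = - \frac{5 X}{2}$ ($M{\left(r,X \right)} = \left(-5 + - \frac{\left(-1\right)^{2}}{2} \left(-5\right)\right) X = \left(-5 + \left(- \frac{1}{2}\right) 1 \left(-5\right)\right) X = \left(-5 - - \frac{5}{2}\right) X = \left(-5 + \frac{5}{2}\right) X = - \frac{5 X}{2}$)
$\left(25 + M{\left(2 \left(2 + y\right),7 \right)}\right)^{2} = \left(25 - \frac{35}{2}\right)^{2} = \left(\frac{15}{2}\right)^{2} = \frac{225}{4}$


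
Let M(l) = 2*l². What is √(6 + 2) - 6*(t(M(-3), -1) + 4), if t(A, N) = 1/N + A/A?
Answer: -24 + 2*√2 ≈ -21.172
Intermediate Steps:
t(A, N) = 1 + 1/N (t(A, N) = 1/N + 1 = 1 + 1/N)
√(6 + 2) - 6*(t(M(-3), -1) + 4) = √(6 + 2) - 6*((1 - 1)/(-1) + 4) = √8 - 6*(-1*0 + 4) = 2*√2 - 6*(0 + 4) = 2*√2 - 24 = -24 + 2*√2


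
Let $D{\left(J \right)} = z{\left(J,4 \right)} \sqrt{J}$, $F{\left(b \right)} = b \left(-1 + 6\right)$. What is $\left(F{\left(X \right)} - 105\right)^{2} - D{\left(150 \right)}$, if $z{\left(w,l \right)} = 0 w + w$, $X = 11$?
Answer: $2500 - 750 \sqrt{6} \approx 662.88$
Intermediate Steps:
$z{\left(w,l \right)} = w$ ($z{\left(w,l \right)} = 0 + w = w$)
$F{\left(b \right)} = 5 b$ ($F{\left(b \right)} = b 5 = 5 b$)
$D{\left(J \right)} = J^{\frac{3}{2}}$ ($D{\left(J \right)} = J \sqrt{J} = J^{\frac{3}{2}}$)
$\left(F{\left(X \right)} - 105\right)^{2} - D{\left(150 \right)} = \left(5 \cdot 11 - 105\right)^{2} - 150^{\frac{3}{2}} = \left(55 - 105\right)^{2} - 750 \sqrt{6} = \left(-50\right)^{2} - 750 \sqrt{6} = 2500 - 750 \sqrt{6}$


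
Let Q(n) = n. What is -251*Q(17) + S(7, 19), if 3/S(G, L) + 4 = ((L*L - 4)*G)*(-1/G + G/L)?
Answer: -45375221/10634 ≈ -4267.0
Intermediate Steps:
S(G, L) = 3/(-4 + G*(-4 + L²)*(-1/G + G/L)) (S(G, L) = 3/(-4 + ((L*L - 4)*G)*(-1/G + G/L)) = 3/(-4 + ((L² - 4)*G)*(-1/G + G/L)) = 3/(-4 + ((-4 + L²)*G)*(-1/G + G/L)) = 3/(-4 + (G*(-4 + L²))*(-1/G + G/L)) = 3/(-4 + G*(-4 + L²)*(-1/G + G/L)))
-251*Q(17) + S(7, 19) = -251*17 + 3*19/(-1*19³ - 4*7² + 7²*19²) = -4267 + 3*19/(-1*6859 - 4*49 + 49*361) = -4267 + 3*19/(-6859 - 196 + 17689) = -4267 + 3*19/10634 = -4267 + 3*19*(1/10634) = -4267 + 57/10634 = -45375221/10634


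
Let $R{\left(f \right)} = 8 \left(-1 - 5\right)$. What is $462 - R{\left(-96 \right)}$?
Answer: $510$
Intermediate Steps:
$R{\left(f \right)} = -48$ ($R{\left(f \right)} = 8 \left(-6\right) = -48$)
$462 - R{\left(-96 \right)} = 462 - -48 = 462 + 48 = 510$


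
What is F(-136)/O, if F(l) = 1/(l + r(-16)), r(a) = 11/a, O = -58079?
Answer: 16/127018773 ≈ 1.2597e-7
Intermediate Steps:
F(l) = 1/(-11/16 + l) (F(l) = 1/(l + 11/(-16)) = 1/(l + 11*(-1/16)) = 1/(l - 11/16) = 1/(-11/16 + l))
F(-136)/O = (16/(-11 + 16*(-136)))/(-58079) = (16/(-11 - 2176))*(-1/58079) = (16/(-2187))*(-1/58079) = (16*(-1/2187))*(-1/58079) = -16/2187*(-1/58079) = 16/127018773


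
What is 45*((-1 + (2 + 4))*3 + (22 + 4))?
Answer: 1845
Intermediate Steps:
45*((-1 + (2 + 4))*3 + (22 + 4)) = 45*((-1 + 6)*3 + 26) = 45*(5*3 + 26) = 45*(15 + 26) = 45*41 = 1845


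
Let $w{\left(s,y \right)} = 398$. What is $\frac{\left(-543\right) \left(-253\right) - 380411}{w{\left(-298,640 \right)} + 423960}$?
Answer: $- \frac{121516}{212179} \approx -0.57271$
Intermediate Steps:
$\frac{\left(-543\right) \left(-253\right) - 380411}{w{\left(-298,640 \right)} + 423960} = \frac{\left(-543\right) \left(-253\right) - 380411}{398 + 423960} = \frac{137379 - 380411}{424358} = \left(-243032\right) \frac{1}{424358} = - \frac{121516}{212179}$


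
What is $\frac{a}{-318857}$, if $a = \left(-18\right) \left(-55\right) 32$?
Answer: $- \frac{2880}{28987} \approx -0.099355$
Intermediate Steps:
$a = 31680$ ($a = 990 \cdot 32 = 31680$)
$\frac{a}{-318857} = \frac{31680}{-318857} = 31680 \left(- \frac{1}{318857}\right) = - \frac{2880}{28987}$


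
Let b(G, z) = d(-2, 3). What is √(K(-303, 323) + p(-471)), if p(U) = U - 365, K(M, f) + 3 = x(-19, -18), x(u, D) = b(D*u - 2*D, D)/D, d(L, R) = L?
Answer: 5*I*√302/3 ≈ 28.964*I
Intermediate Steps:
b(G, z) = -2
x(u, D) = -2/D
K(M, f) = -26/9 (K(M, f) = -3 - 2/(-18) = -3 - 2*(-1/18) = -3 + ⅑ = -26/9)
p(U) = -365 + U
√(K(-303, 323) + p(-471)) = √(-26/9 + (-365 - 471)) = √(-26/9 - 836) = √(-7550/9) = 5*I*√302/3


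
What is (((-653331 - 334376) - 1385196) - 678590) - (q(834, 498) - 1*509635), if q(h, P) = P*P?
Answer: -2789862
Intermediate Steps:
q(h, P) = P**2
(((-653331 - 334376) - 1385196) - 678590) - (q(834, 498) - 1*509635) = (((-653331 - 334376) - 1385196) - 678590) - (498**2 - 1*509635) = ((-987707 - 1385196) - 678590) - (248004 - 509635) = (-2372903 - 678590) - 1*(-261631) = -3051493 + 261631 = -2789862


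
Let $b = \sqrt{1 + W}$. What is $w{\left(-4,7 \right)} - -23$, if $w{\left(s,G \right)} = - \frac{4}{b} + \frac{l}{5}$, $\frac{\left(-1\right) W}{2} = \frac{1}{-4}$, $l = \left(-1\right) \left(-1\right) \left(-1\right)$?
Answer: $\frac{114}{5} - \frac{4 \sqrt{6}}{3} \approx 19.534$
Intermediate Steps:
$l = -1$ ($l = 1 \left(-1\right) = -1$)
$W = \frac{1}{2}$ ($W = - \frac{2}{-4} = \left(-2\right) \left(- \frac{1}{4}\right) = \frac{1}{2} \approx 0.5$)
$b = \frac{\sqrt{6}}{2}$ ($b = \sqrt{1 + \frac{1}{2}} = \sqrt{\frac{3}{2}} = \frac{\sqrt{6}}{2} \approx 1.2247$)
$w{\left(s,G \right)} = - \frac{1}{5} - \frac{4 \sqrt{6}}{3}$ ($w{\left(s,G \right)} = - \frac{4}{\frac{1}{2} \sqrt{6}} - \frac{1}{5} = - 4 \frac{\sqrt{6}}{3} - \frac{1}{5} = - \frac{4 \sqrt{6}}{3} - \frac{1}{5} = - \frac{1}{5} - \frac{4 \sqrt{6}}{3}$)
$w{\left(-4,7 \right)} - -23 = \left(- \frac{1}{5} - \frac{4 \sqrt{6}}{3}\right) - -23 = \left(- \frac{1}{5} - \frac{4 \sqrt{6}}{3}\right) + 23 = \frac{114}{5} - \frac{4 \sqrt{6}}{3}$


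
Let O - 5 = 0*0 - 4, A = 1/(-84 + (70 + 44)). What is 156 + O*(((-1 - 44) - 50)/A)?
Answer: -2694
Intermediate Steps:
A = 1/30 (A = 1/(-84 + 114) = 1/30 ≈ 0.033333)
O = 1 (O = 5 + (0*0 - 4) = 5 + (0 - 4) = 5 - 4 = 1)
156 + O*(((-1 - 44) - 50)/A) = 156 + 1*(((-1 - 44) - 50)/(1/30)) = 156 + 1*((-45 - 50)*30) = 156 + 1*(-95*30) = 156 + 1*(-2850) = 156 - 2850 = -2694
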